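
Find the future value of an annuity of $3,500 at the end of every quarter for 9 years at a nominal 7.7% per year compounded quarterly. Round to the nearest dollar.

With 4 periods per year: i = 0.01925, n = 36.
Accumulation factor s(36|0.01925) = 51.250877; FV = 3500 × 51.250877 = 179,378.0700

$179,378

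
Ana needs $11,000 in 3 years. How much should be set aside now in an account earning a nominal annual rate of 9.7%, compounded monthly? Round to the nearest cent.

$8,232.30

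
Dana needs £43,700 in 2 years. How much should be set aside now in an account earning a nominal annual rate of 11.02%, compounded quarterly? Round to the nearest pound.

£35,161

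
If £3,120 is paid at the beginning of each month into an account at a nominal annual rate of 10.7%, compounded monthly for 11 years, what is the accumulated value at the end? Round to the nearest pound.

£786,453

With 12 periods per year: i = 0.00891667, n = 132.
Accumulation factor s(132|0.00891667) × (1+i) = 252.068224; FV = 3120 × 252.068224 = 786,452.8596
Payments are at the start of each period, so multiply by (1+i).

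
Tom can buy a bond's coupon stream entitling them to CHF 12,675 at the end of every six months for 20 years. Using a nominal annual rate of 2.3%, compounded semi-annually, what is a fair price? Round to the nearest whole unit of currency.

CHF 404,561

Periodic rate i = 0.023/2 = 0.0115; n = 20 × 2 = 40 periods.
PV = PMT · [1 − (1+i)^(−n)] / i = 12675 · 31.918011 = 404,560.7872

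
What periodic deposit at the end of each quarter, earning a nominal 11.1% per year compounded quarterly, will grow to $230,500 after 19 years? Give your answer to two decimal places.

$912.91

i = 0.111/4 = 0.02775 per quarter; n = 19·4 = 76.
PMT = 230500 / ( [(1+0.02775)^76 − 1] / 0.02775 ) = 230500 / 252.490596 = 912.9053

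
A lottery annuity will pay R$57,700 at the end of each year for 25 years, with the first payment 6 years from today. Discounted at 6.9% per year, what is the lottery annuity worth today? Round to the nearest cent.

PV at t=5 (ordinary 25-year annuity): 57700 × a(25|0.069) = 57700 × 11.759322 = 678,512.8560
PV₀ = 678,512.8560 / (1+0.069)^5 = 678,512.8560 / 1.396010 = 486,037.2497

R$486,037.25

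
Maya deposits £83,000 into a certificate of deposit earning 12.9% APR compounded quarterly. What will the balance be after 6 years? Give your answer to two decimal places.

With 4 periods per year: i = 0.03225, n = 24.
FV = PV·(1+i)^n = 83,000 × 2.142088 = 177,793.3404

£177,793.34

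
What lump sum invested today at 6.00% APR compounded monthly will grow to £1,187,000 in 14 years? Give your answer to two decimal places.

With 12 periods per year: i = 0.005, n = 168.
PV = FV·(1+i)^(−n) = 1,187,000 × 0.432615 = 513,514.0657

£513,514.07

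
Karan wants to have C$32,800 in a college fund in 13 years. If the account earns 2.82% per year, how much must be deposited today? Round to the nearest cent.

Discount factor = (1+0.0282)^(−13) = 0.696612; PV = 32,800 × 0.696612 = 22,848.8870

C$22,848.89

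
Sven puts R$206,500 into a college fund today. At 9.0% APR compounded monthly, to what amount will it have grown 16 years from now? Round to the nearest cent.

R$866,903.15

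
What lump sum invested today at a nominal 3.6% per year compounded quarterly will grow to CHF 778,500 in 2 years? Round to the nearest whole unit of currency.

CHF 724,652

Periodic rate i = 0.036/4 = 0.009; n = 2 × 4 = 8 periods.
PV = 778,500 / (1 + 0.009)^8 = 778,500 / 1.074309 = 724,651.6527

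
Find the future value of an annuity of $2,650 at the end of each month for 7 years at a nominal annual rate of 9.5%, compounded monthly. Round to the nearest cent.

$314,453.65

Periodic rate i = 0.095/12 = 0.00791667; n = 7 × 12 = 84 periods.
FV = 2650 × [(1+0.00791667)^84 − 1] / 0.00791667 = 2650 × 118.661756 = 314,453.6540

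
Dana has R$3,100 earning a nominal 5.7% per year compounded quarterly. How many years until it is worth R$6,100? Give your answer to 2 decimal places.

11.96 years

Periodic rate i = 0.057/4 = 0.01425.
(1+i)^n = 6100/3100 = 1.96774, so n = ln 1.96774 / ln 1.01425 = 47.8385 quarters
= 47.8385/4 years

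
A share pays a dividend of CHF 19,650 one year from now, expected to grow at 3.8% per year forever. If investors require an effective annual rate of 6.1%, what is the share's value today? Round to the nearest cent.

CHF 854,347.83

PV = PMT / (i − g) = 19650 / (0.061 − 0.038) = 19650 / 0.023000 = 854,347.8261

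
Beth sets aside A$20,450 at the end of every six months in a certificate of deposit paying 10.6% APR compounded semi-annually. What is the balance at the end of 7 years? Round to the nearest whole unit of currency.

A$409,238

Periodic rate i = 0.106/2 = 0.053; n = 7 × 2 = 14 periods.
FV = PMT · [(1+i)^n − 1] / i = 20450 · 20.011634 = 409,237.9191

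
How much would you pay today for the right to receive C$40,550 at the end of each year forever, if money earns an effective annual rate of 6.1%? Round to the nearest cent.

C$664,754.10

PV = PMT / i = 40550 / 0.061 = 664,754.0984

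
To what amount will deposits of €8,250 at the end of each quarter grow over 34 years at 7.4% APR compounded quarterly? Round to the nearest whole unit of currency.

€4,948,946

Periodic rate i = 0.074/4 = 0.0185; n = 34 × 4 = 136 periods.
Accumulation factor s(136|0.0185) = 599.872247; FV = 8250 × 599.872247 = 4,948,946.0401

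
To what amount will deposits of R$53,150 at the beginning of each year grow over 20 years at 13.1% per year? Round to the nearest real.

FV = 53150 × [(1+0.131)^20 − 1] / 0.131 × (1+i) = 53150 × 92.627691 = 4,923,161.7788
(Beginning-of-period payments → annuity-due factor ×(1+i).)

R$4,923,162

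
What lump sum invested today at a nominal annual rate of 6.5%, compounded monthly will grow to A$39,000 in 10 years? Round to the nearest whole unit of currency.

A$20,396

With 12 periods per year: i = 0.00541667, n = 120.
PV = FV·(1+i)^(−n) = 39,000 × 0.522962 = 20,395.5294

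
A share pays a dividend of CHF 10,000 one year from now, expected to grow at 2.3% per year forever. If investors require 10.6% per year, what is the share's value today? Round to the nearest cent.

PV = PMT / (i − g) = 10000 / (0.106 − 0.023) = 10000 / 0.083000 = 120,481.9277

CHF 120,481.93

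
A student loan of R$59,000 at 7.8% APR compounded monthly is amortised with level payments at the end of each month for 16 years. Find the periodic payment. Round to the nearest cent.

Periodic rate i = 0.078/12 = 0.0065; n = 16 × 12 = 192 periods.
Annuity-PV factor = 109.501524; PMT = 59000 / 109.501524 = 538.8053

R$538.81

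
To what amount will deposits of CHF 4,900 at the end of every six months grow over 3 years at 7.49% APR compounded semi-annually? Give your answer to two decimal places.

With 2 periods per year: i = 0.03745, n = 6.
Accumulation factor s(6|0.03745) = 6.590600; FV = 4900 × 6.590600 = 32,293.9389

CHF 32,293.94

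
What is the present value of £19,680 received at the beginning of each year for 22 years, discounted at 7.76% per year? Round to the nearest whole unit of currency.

PV = 19680 × [1 − (1+0.0776)^(−22)] / 0.0776 × (1+i) = 19680 × 11.204164 = 220,497.9467
Payments are at the start of each period, so multiply by (1+i).

£220,498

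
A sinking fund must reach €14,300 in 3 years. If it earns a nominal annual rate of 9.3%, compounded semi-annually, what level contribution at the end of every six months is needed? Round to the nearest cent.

€2,120.94

Periodic rate i = 0.093/2 = 0.0465; n = 3 × 2 = 6 periods.
FV-annuity factor = 6.742281; PMT = 14300 / 6.742281 = 2,120.9438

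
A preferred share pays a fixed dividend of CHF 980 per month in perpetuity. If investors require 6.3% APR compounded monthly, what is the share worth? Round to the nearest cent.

Periodic rate i = 0.063/12 = 0.00525.
PV = C/r = 980/0.00525 = 186,666.6667

CHF 186,666.67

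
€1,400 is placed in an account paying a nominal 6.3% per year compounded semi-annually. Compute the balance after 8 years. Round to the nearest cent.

Periodic rate i = 0.063/2 = 0.0315; n = 8 × 2 = 16 periods.
1,400 × (1+0.0315)^16 = 1,400 × 1.642509 = 2,299.5124

€2,299.51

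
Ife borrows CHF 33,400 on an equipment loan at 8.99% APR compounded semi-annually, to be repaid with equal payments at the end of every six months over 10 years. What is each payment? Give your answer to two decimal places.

Periodic rate i = 0.0899/2 = 0.04495; n = 10 × 2 = 20 periods.
PMT = 33400 / ( [1 − (1+0.04495)^(−20)] / 0.04495 ) = 33400 / 13.013574 = 2,566.5509

CHF 2,566.55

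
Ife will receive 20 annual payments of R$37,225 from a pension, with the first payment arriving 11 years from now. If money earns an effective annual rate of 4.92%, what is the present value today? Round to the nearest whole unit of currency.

PV at t=10 (ordinary 20-year annuity): 37225 × a(20|0.0492) = 37225 × 12.547180 = 467,068.7610
PV₀ = 467,068.7610 / (1+0.0492)^10 = 467,068.7610 / 1.616526 = 288,933.5690

R$288,934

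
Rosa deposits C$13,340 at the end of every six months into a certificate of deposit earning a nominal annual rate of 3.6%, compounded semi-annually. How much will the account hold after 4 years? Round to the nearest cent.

With 2 periods per year: i = 0.018, n = 8.
FV = 13340 × [(1+0.018)^8 − 1] / 0.018 = 13340 × 8.522558 = 113,690.9260

C$113,690.93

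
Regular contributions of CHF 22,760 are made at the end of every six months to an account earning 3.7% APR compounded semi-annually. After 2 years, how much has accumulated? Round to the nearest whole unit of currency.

With 2 periods per year: i = 0.0185, n = 4.
Accumulation factor s(4|0.0185) = 4.112375; FV = 22760 × 4.112375 = 93,597.6625

CHF 93,598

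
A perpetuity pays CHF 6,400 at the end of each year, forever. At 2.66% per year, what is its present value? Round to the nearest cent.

CHF 240,601.50

PV = PMT / i = 6400 / 0.0266 = 240,601.5038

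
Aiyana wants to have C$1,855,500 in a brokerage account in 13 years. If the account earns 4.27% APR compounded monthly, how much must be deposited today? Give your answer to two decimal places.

C$1,066,134.49

i = 0.0427/12 = 0.00355833 per month; n = 13·12 = 156.
PV = FV·(1+i)^(−n) = 1,855,500 × 0.574581 = 1,066,134.4893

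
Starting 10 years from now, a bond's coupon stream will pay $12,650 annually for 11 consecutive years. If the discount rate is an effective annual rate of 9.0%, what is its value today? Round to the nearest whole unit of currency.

$39,636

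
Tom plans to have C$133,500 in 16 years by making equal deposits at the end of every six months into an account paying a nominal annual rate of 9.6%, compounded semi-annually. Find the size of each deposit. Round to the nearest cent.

C$1,839.84

i = 0.096/2 = 0.048 per half-year; n = 16·2 = 32.
FV-annuity factor = 72.560845; PMT = 133500 / 72.560845 = 1,839.8352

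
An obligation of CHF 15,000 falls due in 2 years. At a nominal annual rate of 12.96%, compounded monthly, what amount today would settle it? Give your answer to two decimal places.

With 12 periods per year: i = 0.0108, n = 24.
PV = FV·(1+i)^(−n) = 15,000 × 0.772742 = 11,591.1269

CHF 11,591.13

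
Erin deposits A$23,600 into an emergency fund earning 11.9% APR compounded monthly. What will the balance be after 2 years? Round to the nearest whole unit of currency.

A$29,906

Periodic rate i = 0.119/12 = 0.00991667; n = 2 × 12 = 24 periods.
FV = PV·(1+i)^n = 23,600 × 1.267223 = 29,906.4559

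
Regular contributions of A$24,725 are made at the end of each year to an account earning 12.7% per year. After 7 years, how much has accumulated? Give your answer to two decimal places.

A$254,887.72

Accumulation factor s(7|0.127) = 10.308907; FV = 24725 × 10.308907 = 254,887.7233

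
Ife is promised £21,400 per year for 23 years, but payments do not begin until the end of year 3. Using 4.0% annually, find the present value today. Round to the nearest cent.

£293,950.08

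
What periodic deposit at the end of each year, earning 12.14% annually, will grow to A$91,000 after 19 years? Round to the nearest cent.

FV-annuity factor = 64.412128; PMT = 91000 / 64.412128 = 1,412.7774

A$1,412.78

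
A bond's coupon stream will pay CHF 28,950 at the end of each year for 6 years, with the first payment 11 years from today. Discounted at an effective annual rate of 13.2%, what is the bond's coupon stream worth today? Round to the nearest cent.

Value one period before first payment (t=10): 28950 × [1 − (1+0.132)^(−6)] / 0.132 = 28950 × 3.975384 = 115,087.3807
Discount back 10 years: 115,087.3807 × (1+0.132)^(−10) = 115,087.3807 × 0.289425 = 33,309.1413

CHF 33,309.14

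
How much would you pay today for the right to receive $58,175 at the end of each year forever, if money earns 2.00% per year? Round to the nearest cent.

PV = C/r = 58175/0.02 = 2,908,750.0000

$2,908,750.00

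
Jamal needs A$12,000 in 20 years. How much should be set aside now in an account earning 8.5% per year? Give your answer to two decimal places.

Discount factor = (1+0.085)^(−20) = 0.195616; PV = 12,000 × 0.195616 = 2,347.3967

A$2,347.40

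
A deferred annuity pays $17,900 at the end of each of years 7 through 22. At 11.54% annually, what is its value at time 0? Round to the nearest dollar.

$66,516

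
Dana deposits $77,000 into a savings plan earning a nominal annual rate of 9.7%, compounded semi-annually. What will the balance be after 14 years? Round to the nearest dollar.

$290,006

i = 0.097/2 = 0.0485 per half-year; n = 14·2 = 28.
77,000 × (1+0.0485)^28 = 77,000 × 3.766311 = 290,005.9442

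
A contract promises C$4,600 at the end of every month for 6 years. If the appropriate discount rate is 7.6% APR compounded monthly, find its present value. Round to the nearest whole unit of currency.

C$265,304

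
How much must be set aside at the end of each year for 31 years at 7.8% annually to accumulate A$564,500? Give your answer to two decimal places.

FV-annuity factor = 118.728315; PMT = 564500 / 118.728315 = 4,754.5524

A$4,754.55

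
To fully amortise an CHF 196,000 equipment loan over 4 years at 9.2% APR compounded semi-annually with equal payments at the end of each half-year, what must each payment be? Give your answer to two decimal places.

Periodic rate i = 0.092/2 = 0.046; n = 4 × 2 = 8 periods.
PMT = 196000 / ( [1 − (1+0.046)^(−8)] / 0.046 ) = 196000 / 6.569022 = 29,837.0149

CHF 29,837.01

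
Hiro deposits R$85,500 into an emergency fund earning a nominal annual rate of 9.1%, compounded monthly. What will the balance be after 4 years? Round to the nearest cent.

R$122,872.00

i = 0.091/12 = 0.00758333 per month; n = 4·12 = 48.
85,500 × (1+0.00758333)^48 = 85,500 × 1.437099 = 122,871.9981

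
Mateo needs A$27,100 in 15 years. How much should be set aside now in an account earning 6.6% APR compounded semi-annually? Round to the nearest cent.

A$10,231.98

Periodic rate i = 0.066/2 = 0.033; n = 15 × 2 = 30 periods.
PV = 27,100 / (1 + 0.033)^30 = 27,100 / 2.648559 = 10,231.9791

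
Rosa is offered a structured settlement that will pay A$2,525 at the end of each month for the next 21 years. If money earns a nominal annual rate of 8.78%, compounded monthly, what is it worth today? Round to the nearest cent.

Periodic rate i = 0.0878/12 = 0.00731667; n = 21 × 12 = 252 periods.
Annuity factor a(252|0.00731667) = 114.904694; PV = 2525 × 114.904694 = 290,134.3515

A$290,134.35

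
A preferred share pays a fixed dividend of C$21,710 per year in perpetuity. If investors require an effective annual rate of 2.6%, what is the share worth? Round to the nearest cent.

PV = PMT / i = 21710 / 0.026 = 835,000.0000

C$835,000.00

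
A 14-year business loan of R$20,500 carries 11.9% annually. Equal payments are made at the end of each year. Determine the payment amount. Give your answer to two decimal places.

R$3,077.05

Annuity-PV factor = 6.662229; PMT = 20500 / 6.662229 = 3,077.0483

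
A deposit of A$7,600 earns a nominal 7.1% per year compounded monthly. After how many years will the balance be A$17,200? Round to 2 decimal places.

Periodic rate i = 0.071/12 = 0.00591667.
n = ln(17200/7600) / ln(1+0.00591667) = ln(2.26316) / 0.005899 = 138.4521 months
= 138.4521/12 years

11.54 years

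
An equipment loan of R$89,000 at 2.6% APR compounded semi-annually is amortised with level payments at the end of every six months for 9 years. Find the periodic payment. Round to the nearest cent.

Periodic rate i = 0.026/2 = 0.013; n = 9 × 2 = 18 periods.
Annuity-PV factor = 15.957227; PMT = 89000 / 15.957227 = 5,577.4101

R$5,577.41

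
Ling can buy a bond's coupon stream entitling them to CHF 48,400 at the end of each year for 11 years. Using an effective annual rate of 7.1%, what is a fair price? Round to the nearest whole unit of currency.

Annuity factor a(11|0.071) = 7.461466; PV = 48400 × 7.461466 = 361,134.9354

CHF 361,135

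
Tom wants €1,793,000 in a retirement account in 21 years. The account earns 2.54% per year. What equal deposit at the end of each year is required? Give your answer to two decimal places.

€65,679.54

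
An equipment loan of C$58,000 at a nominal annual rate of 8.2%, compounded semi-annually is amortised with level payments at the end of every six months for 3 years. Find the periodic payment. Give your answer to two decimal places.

C$11,100.24

i = 0.082/2 = 0.041 per half-year; n = 3·2 = 6.
Annuity-PV factor = 5.225114; PMT = 58000 / 5.225114 = 11,100.2362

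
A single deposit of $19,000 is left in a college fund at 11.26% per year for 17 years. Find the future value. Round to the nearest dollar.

$116,551

FV = PV·(1+i)^n = 19,000 × 6.134285 = 116,551.4139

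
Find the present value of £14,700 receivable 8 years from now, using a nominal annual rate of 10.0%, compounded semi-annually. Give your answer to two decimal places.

£6,734.24

With 2 periods per year: i = 0.05, n = 16.
PV = 14,700 / (1 + 0.05)^16 = 14,700 / 2.182875 = 6,734.2394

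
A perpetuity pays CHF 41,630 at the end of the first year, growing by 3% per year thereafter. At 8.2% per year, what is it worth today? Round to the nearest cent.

PV = D₁/(r − g) = 41630/(0.082 − 0.03) = 800,576.9231

CHF 800,576.92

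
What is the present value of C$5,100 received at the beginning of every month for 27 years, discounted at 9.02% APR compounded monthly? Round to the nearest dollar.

With 12 periods per year: i = 0.00751667, n = 324.
PV = PMT · [1 − (1+i)^(−n)] / i × (1+i) = 5100 · 122.193610 = 623,187.4116
Payments are at the start of each period, so multiply by (1+i).

C$623,187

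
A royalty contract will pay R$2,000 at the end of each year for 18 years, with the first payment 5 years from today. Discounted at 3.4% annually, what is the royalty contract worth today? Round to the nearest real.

R$23,270

Value one period before first payment (t=4): 2000 × [1 − (1+0.034)^(−18)] / 0.034 = 2000 × 13.299693 = 26,599.3861
PV₀ = 26,599.3861 / (1+0.034)^4 = 26,599.3861 / 1.143095 = 23,269.6289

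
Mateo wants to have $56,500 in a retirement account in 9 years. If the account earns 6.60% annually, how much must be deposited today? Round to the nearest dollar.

$31,786

Discount factor = (1+0.066)^(−9) = 0.562581; PV = 56,500 × 0.562581 = 31,785.8336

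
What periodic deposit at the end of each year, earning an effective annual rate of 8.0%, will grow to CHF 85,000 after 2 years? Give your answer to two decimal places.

CHF 40,865.38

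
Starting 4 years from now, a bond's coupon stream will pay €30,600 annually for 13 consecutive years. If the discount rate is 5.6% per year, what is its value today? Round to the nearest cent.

€235,512.39

PV at t=3 (ordinary 13-year annuity): 30600 × a(13|0.056) = 30600 × 9.063253 = 277,335.5327
Discount back 3 years: 277,335.5327 × (1+0.056)^(−3) = 277,335.5327 × 0.849197 = 235,512.3908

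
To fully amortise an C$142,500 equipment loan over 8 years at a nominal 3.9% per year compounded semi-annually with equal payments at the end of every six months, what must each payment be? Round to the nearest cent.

C$10,453.62

Periodic rate i = 0.039/2 = 0.0195; n = 8 × 2 = 16 periods.
Annuity-PV factor = 13.631642; PMT = 142500 / 13.631642 = 10,453.6199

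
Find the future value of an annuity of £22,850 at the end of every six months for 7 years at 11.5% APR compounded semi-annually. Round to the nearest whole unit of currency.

£471,857

With 2 periods per year: i = 0.0575, n = 14.
Accumulation factor s(14|0.0575) = 20.650177; FV = 22850 × 20.650177 = 471,856.5441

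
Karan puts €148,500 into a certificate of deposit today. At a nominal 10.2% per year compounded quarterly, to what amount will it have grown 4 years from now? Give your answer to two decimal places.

With 4 periods per year: i = 0.0255, n = 16.
148,500 × (1+0.0255)^16 = 148,500 × 1.496134 = 222,175.9720

€222,175.97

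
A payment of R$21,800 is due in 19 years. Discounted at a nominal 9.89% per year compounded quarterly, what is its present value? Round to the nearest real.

Periodic rate i = 0.0989/4 = 0.024725; n = 19 × 4 = 76 periods.
PV = FV·(1+i)^(−n) = 21,800 × 0.156258 = 3,406.4285

R$3,406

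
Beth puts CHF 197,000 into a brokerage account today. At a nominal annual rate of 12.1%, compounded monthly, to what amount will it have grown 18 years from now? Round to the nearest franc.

CHF 1,720,373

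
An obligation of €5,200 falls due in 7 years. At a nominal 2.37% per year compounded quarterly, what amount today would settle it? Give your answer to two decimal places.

i = 0.0237/4 = 0.005925 per quarter; n = 7·4 = 28.
PV = FV·(1+i)^(−n) = 5,200 × 0.847546 = 4,407.2379

€4,407.24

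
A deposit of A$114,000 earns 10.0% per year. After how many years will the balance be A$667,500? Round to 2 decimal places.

(1+i)^n = 667500/114000 = 5.85526, so n = ln 5.85526 / ln 1.1 = 18.5430 years

18.54 years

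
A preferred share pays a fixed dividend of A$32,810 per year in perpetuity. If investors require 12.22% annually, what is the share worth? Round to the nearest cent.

A$268,494.27

PV = C/r = 32810/0.1222 = 268,494.2717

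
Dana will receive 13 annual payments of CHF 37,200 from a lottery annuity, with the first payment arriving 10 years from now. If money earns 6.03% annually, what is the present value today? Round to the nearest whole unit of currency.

CHF 194,088

PV at t=9 (ordinary 13-year annuity): 37200 × a(13|0.0603) = 37200 × 8.837190 = 328,743.4569
Discount back 9 years: 328,743.4569 × (1+0.0603)^(−9) = 328,743.4569 × 0.590393 = 194,087.8124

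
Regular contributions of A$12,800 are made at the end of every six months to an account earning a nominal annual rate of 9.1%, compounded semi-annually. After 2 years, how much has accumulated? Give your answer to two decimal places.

A$54,801.60

With 2 periods per year: i = 0.0455, n = 4.
FV = 12800 × [(1+0.0455)^4 − 1] / 0.0455 = 12800 × 4.281375 = 54,801.6025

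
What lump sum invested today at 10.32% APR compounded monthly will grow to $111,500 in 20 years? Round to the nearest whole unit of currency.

$14,280

With 12 periods per year: i = 0.0086, n = 240.
PV = FV·(1+i)^(−n) = 111,500 × 0.128070 = 14,279.8469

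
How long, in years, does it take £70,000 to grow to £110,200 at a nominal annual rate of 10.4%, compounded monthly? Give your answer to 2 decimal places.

4.38 years

Periodic rate i = 0.104/12 = 0.00866667.
n = ln(110200/70000) / ln(1+0.00866667) = ln(1.57429) / 0.008629 = 52.5883 months
= 52.5883/12 years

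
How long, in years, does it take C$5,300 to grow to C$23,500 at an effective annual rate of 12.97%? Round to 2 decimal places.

12.21 years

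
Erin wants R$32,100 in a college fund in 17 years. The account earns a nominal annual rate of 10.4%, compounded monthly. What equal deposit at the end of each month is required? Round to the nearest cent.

R$57.78

Periodic rate i = 0.104/12 = 0.00866667; n = 17 × 12 = 204 periods.
FV-annuity factor = 555.537915; PMT = 32100 / 555.537915 = 57.7818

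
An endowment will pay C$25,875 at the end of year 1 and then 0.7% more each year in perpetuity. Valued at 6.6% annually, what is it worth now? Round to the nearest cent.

PV = PMT / (i − g) = 25875 / (0.066 − 0.007) = 25875 / 0.059000 = 438,559.3220

C$438,559.32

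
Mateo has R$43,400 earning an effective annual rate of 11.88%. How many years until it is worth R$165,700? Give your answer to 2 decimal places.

11.93 years

n = ln(165700/43400) / ln(1+0.1188) = ln(3.81797) / 0.112257 = 11.9344 years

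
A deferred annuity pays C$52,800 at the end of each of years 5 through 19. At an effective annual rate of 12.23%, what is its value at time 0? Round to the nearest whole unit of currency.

C$223,917

PV at t=4 (ordinary 15-year annuity): 52800 × a(15|0.1223) = 52800 × 6.728046 = 355,240.8380
Discount back 4 years: 355,240.8380 × (1+0.1223)^(−4) = 355,240.8380 × 0.630324 = 223,916.9831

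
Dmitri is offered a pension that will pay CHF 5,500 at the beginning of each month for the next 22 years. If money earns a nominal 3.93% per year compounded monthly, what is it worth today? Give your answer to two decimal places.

With 12 periods per year: i = 0.003275, n = 264.
PV = 5500 × [1 − (1+0.003275)^(−264)] / 0.003275 × (1+i) = 5500 × 177.123075 = 974,176.9111
Payments are at the start of each period, so multiply by (1+i).

CHF 974,176.91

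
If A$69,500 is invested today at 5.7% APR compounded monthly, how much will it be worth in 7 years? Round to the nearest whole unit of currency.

With 12 periods per year: i = 0.00475, n = 84.
FV = 69,500 × (1 + 0.00475)^84 = 103,480.3891

A$103,480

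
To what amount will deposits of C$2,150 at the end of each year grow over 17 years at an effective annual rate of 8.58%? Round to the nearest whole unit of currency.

C$76,496

FV = PMT · [(1+i)^n − 1] / i = 2150 · 35.579556 = 76,496.0459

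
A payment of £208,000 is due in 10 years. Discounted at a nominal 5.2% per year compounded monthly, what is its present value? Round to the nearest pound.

£123,799

Periodic rate i = 0.052/12 = 0.00433333; n = 10 × 12 = 120 periods.
Discount factor = (1+0.00433333)^(−120) = 0.595189; PV = 208,000 × 0.595189 = 123,799.2748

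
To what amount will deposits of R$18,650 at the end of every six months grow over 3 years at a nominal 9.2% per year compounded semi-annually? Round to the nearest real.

With 2 periods per year: i = 0.046, n = 6.
FV = 18650 × [(1+0.046)^6 − 1] / 0.046 = 18650 × 6.733807 = 125,585.5026

R$125,586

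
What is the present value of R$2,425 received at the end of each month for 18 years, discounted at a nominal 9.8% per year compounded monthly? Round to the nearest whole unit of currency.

Periodic rate i = 0.098/12 = 0.00816667; n = 18 × 12 = 216 periods.
Annuity factor a(216|0.00816667) = 101.315500; PV = 2425 × 101.315500 = 245,690.0886

R$245,690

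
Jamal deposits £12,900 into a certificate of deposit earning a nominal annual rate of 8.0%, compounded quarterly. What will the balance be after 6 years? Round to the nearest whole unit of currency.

£20,749

i = 0.08/4 = 0.02 per quarter; n = 6·4 = 24.
FV = PV·(1+i)^n = 12,900 × 1.608437 = 20,748.8405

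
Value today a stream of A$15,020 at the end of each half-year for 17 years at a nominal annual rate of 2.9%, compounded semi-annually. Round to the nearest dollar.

A$400,923

Periodic rate i = 0.029/2 = 0.0145; n = 17 × 2 = 34 periods.
PV = PMT · [1 − (1+i)^(−n)] / i = 15020 · 26.692597 = 400,922.8055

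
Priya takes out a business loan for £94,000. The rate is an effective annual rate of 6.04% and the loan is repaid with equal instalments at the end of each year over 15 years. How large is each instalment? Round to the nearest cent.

PMT = 94000 / ( [1 − (1+0.0604)^(−15)] / 0.0604 ) = 94000 / 9.686916 = 9,703.8112

£9,703.81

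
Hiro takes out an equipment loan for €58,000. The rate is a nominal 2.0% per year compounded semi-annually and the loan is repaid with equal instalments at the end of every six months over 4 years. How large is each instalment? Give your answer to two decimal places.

€7,580.04

Periodic rate i = 0.02/2 = 0.01; n = 4 × 2 = 8 periods.
PMT = 58000 / ( [1 − (1+0.01)^(−8)] / 0.01 ) = 58000 / 7.651678 = 7,580.0369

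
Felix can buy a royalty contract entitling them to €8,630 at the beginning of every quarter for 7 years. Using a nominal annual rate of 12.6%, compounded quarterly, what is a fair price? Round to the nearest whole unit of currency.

€164,013

With 4 periods per year: i = 0.0315, n = 28.
PV = PMT · [1 − (1+i)^(−n)] / i × (1+i) = 8630 · 19.004974 = 164,012.9231
(Beginning-of-period payments → annuity-due factor ×(1+i).)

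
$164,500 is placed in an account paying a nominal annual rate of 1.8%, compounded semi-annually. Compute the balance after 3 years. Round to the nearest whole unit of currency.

$173,585

With 2 periods per year: i = 0.009, n = 6.
FV = 164,500 × (1 + 0.009)^6 = 173,585.2822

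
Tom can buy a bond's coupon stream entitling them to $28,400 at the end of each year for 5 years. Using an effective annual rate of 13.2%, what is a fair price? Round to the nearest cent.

$99,403.84

Annuity factor a(5|0.132) = 3.500135; PV = 28400 × 3.500135 = 99,403.8406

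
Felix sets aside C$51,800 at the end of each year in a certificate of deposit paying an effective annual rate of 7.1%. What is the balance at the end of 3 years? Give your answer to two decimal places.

FV = 51800 × [(1+0.071)^3 − 1] / 0.071 = 51800 × 3.218041 = 166,694.5238

C$166,694.52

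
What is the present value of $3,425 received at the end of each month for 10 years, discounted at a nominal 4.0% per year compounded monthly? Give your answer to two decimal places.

$338,287.85

With 12 periods per year: i = 0.00333333, n = 120.
Annuity factor a(120|0.00333333) = 98.770175; PV = 3425 × 98.770175 = 338,287.8489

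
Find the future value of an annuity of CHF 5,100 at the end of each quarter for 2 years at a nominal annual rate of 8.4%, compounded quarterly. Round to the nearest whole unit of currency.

CHF 43,928

i = 0.084/4 = 0.021 per quarter; n = 2·4 = 8.
FV = 5100 × [(1+0.021)^8 − 1] / 0.021 = 5100 × 8.613355 = 43,928.1119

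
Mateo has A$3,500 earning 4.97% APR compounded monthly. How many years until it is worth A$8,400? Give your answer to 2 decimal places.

Periodic rate i = 0.0497/12 = 0.00414167.
(1+i)^n = 8400/3500 = 2.40000, so n = ln 2.40000 / ln 1.00414 = 211.8182 months
= 211.8182/12 years

17.65 years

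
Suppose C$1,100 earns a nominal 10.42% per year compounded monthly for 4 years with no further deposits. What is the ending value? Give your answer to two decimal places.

i = 0.1042/12 = 0.00868333 per month; n = 4·12 = 48.
FV = PV·(1+i)^n = 1,100 × 1.514372 = 1,665.8091

C$1,665.81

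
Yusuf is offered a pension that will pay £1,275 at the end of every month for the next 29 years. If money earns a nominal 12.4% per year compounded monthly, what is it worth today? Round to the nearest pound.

£119,939

Periodic rate i = 0.124/12 = 0.0103333; n = 29 × 12 = 348 periods.
PV = PMT · [1 − (1+i)^(−n)] / i = 1275 · 94.069922 = 119,939.1502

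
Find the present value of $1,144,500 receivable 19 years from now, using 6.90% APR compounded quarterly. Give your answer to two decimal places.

Periodic rate i = 0.069/4 = 0.01725; n = 19 × 4 = 76 periods.
PV = 1,144,500 / (1 + 0.01725)^76 = 1,144,500 / 3.668640 = 311,968.4744

$311,968.47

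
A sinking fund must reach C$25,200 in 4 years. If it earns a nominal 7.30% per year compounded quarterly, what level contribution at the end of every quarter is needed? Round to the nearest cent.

C$1,370.45

With 4 periods per year: i = 0.01825, n = 16.
PMT = 25200 / ( [(1+0.01825)^16 − 1] / 0.01825 ) = 25200 / 18.388079 = 1,370.4531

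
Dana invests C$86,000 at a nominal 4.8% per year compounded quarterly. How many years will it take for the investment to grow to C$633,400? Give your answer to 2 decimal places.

41.85 years

Periodic rate i = 0.048/4 = 0.012.
n = ln(633400/86000) / ln(1+0.012) = ln(7.36512) / 0.011929 = 167.3926 quarters
= 167.3926/4 years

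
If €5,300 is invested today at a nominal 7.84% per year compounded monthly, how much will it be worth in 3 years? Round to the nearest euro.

€6,700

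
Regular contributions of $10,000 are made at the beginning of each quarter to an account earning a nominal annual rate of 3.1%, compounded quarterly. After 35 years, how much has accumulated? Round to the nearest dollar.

$2,531,841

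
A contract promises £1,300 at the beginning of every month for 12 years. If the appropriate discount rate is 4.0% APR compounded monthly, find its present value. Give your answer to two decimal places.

With 12 periods per year: i = 0.00333333, n = 144.
PV = PMT · [1 − (1+i)^(−n)] / i × (1+i) = 1300 · 114.597467 = 148,976.7071
Payments are at the start of each period, so multiply by (1+i).

£148,976.71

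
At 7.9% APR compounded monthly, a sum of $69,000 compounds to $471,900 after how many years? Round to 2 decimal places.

Periodic rate i = 0.079/12 = 0.00658333.
n = ln(471900/69000) / ln(1+0.00658333) = ln(6.83913) / 0.006562 = 293.0100 months
= 293.0100/12 years

24.42 years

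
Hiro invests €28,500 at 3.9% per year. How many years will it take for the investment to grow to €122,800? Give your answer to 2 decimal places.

38.18 years

n = ln(122800/28500) / ln(1+0.039) = ln(4.30877) / 0.038259 = 38.1783 years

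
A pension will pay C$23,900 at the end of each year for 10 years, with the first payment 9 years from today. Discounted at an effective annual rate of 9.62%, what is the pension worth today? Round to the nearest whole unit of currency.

C$71,597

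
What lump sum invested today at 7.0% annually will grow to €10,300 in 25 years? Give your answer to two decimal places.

PV = 10,300 / (1 + 0.07)^25 = 10,300 / 5.427433 = 1,897.7665

€1,897.77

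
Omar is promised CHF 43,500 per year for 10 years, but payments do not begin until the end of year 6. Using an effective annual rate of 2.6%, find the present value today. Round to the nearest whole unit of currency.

Value one period before first payment (t=5): 43500 × [1 − (1+0.026)^(−10)] / 0.026 = 43500 × 8.707012 = 378,755.0180
Discount back 5 years: 378,755.0180 × (1+0.026)^(−5) = 378,755.0180 × 0.879555 = 333,136.0189

CHF 333,136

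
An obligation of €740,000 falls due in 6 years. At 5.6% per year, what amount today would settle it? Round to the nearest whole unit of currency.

€533,640

PV = 740,000 / (1 + 0.056)^6 = 740,000 / 1.386703 = 533,639.7973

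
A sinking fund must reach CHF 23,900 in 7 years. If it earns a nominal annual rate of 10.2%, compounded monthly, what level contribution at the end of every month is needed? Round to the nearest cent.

i = 0.102/12 = 0.0085 per month; n = 7·12 = 84.
PMT = 23900 / ( [(1+0.0085)^84 − 1] / 0.0085 ) = 23900 / 121.881272 = 196.0925

CHF 196.09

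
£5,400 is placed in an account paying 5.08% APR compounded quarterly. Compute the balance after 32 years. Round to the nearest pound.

£27,160

Periodic rate i = 0.0508/4 = 0.0127; n = 32 × 4 = 128 periods.
5,400 × (1+0.0127)^128 = 5,400 × 5.029718 = 27,160.4798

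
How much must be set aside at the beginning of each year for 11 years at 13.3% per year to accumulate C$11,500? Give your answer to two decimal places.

C$457.71

PMT = 11500 / ( [(1+0.133)^11 − 1] / 0.133 × (1+i) ) = 11500 / 25.125176 = 457.7082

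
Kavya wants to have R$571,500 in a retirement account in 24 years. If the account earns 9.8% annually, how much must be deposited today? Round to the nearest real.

PV = FV·(1+i)^(−n) = 571,500 × 0.106058 = 60,612.2034

R$60,612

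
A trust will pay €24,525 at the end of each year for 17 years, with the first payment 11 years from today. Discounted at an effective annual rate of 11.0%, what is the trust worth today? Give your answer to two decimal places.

€65,201.39

PV at t=10 (ordinary 17-year annuity): 24525 × a(17|0.11) = 24525 × 7.548794 = 185,134.1826
Discount back 10 years: 185,134.1826 × (1+0.11)^(−10) = 185,134.1826 × 0.352184 = 65,201.3856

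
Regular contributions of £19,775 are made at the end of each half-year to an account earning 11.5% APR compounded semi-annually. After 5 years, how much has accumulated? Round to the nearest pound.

i = 0.115/2 = 0.0575 per half-year; n = 5·2 = 10.
FV = 19775 × [(1+0.0575)^10 − 1] / 0.0575 = 19775 × 13.027064 = 257,610.1922

£257,610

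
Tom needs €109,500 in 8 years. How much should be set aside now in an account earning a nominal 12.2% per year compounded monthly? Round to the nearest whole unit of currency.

€41,465

i = 0.122/12 = 0.0101667 per month; n = 8·12 = 96.
Discount factor = (1+0.0101667)^(−96) = 0.378677; PV = 109,500 × 0.378677 = 41,465.1166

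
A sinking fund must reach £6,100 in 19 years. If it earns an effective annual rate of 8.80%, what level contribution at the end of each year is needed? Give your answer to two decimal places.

£135.37

PMT = 6100 / ( [(1+0.088)^19 − 1] / 0.088 ) = 6100 / 45.060684 = 135.3730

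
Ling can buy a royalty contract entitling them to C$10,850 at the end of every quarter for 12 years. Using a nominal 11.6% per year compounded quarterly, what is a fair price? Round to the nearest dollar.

C$279,276

Periodic rate i = 0.116/4 = 0.029; n = 12 × 4 = 48 periods.
Annuity factor a(48|0.029) = 25.739687; PV = 10850 × 25.739687 = 279,275.6089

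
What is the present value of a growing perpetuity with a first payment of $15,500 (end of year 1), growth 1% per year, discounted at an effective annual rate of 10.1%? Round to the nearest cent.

PV = D₁/(r − g) = 15500/(0.101 − 0.01) = 170,329.6703

$170,329.67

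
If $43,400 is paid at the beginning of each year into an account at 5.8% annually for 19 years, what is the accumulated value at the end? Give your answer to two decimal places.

$1,519,191.88

FV = 43400 × [(1+0.058)^19 − 1] / 0.058 × (1+i) = 43400 × 35.004421 = 1,519,191.8785
(Beginning-of-period payments → annuity-due factor ×(1+i).)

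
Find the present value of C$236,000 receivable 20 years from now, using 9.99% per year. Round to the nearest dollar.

C$35,144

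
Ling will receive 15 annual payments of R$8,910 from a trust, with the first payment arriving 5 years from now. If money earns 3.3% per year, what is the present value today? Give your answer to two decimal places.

R$91,417.52

Value one period before first payment (t=4): 8910 × [1 − (1+0.033)^(−15)] / 0.033 = 8910 × 11.682963 = 104,095.2038
Discount back 4 years: 104,095.2038 × (1+0.033)^(−4) = 104,095.2038 × 0.878211 = 91,417.5196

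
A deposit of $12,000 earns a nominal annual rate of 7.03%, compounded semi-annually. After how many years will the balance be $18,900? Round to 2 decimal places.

Periodic rate i = 0.0703/2 = 0.03515.
n = ln(18900/12000) / ln(1+0.03515) = ln(1.57500) / 0.034546 = 13.1492 half-years
= 13.1492/2 years

6.57 years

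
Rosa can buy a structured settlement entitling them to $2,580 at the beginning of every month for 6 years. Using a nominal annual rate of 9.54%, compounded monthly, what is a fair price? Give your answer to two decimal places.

Periodic rate i = 0.0954/12 = 0.00795; n = 6 × 12 = 72 periods.
PV = PMT · [1 − (1+i)^(−n)] / i × (1+i) = 2580 · 55.095163 = 142,145.5217
(annuity-due: payments at period start, so ×(1+i).)

$142,145.52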